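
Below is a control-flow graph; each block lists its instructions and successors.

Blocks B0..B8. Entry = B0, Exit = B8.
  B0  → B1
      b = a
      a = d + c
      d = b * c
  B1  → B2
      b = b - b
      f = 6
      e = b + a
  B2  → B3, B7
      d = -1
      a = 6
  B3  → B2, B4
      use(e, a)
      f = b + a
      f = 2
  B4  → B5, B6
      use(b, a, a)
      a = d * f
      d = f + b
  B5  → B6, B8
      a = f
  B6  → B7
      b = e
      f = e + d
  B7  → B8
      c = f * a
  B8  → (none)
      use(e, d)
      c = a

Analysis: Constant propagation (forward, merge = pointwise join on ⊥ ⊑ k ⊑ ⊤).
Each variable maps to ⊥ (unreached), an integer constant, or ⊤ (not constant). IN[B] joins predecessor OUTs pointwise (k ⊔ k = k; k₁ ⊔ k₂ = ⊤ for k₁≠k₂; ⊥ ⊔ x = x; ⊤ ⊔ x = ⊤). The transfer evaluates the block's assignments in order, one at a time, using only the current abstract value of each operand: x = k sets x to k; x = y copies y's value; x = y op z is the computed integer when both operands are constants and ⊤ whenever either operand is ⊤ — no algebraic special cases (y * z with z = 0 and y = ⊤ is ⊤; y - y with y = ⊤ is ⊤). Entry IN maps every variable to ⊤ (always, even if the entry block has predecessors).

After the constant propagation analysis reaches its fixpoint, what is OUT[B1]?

Converged values:
  B0: | IN=(all ⊤) | OUT=(all ⊤)
  B1: | IN=(all ⊤) | OUT={f:6; rest ⊤}
  B2: | IN=(all ⊤) | OUT={a:6, d:-1; rest ⊤}
  B3: | IN={a:6, d:-1; rest ⊤} | OUT={a:6, d:-1, f:2; rest ⊤}
  B4: | IN={a:6, d:-1, f:2; rest ⊤} | OUT={a:-2, f:2; rest ⊤}
  B5: | IN={a:-2, f:2; rest ⊤} | OUT={a:2, f:2; rest ⊤}
  B6: | IN={f:2; rest ⊤} | OUT=(all ⊤)
  B7: | IN=(all ⊤) | OUT=(all ⊤)
  B8: | IN=(all ⊤) | OUT=(all ⊤)

Merge at B1: IN[B1] = OUT[B0] = {a: ⊤, b: ⊤, c: ⊤, d: ⊤, e: ⊤, f: ⊤}
Applying B1's transfer function to that IN value gives OUT[B1] (row B1 above).

Answer: {a: ⊤, b: ⊤, c: ⊤, d: ⊤, e: ⊤, f: 6}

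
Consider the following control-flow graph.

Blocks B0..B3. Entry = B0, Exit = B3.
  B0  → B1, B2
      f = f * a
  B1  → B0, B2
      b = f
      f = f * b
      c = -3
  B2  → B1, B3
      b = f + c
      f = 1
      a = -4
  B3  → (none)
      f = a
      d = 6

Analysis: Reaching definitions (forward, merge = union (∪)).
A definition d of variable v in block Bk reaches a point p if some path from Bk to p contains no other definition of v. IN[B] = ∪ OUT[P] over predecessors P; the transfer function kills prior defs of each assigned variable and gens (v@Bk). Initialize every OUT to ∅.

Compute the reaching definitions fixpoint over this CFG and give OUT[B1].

Fixpoint table:
  B0: | IN={a@B2, b@B1, c@B1, f@B1} | OUT={a@B2, b@B1, c@B1, f@B0}
  B1: | IN={a@B2, b@B1, b@B2, c@B1, f@B0, f@B2} | OUT={a@B2, b@B1, c@B1, f@B1}
  B2: | IN={a@B2, b@B1, c@B1, f@B0, f@B1} | OUT={a@B2, b@B2, c@B1, f@B2}
  B3: | IN={a@B2, b@B2, c@B1, f@B2} | OUT={a@B2, b@B2, c@B1, d@B3, f@B3}

Merge at B1: IN[B1] = OUT[B0] ⊔ OUT[B2] = {a@B2, b@B1, b@B2, c@B1, f@B0, f@B2}
Applying B1's transfer function to that IN value gives OUT[B1] (row B1 above).

Answer: {a@B2, b@B1, c@B1, f@B1}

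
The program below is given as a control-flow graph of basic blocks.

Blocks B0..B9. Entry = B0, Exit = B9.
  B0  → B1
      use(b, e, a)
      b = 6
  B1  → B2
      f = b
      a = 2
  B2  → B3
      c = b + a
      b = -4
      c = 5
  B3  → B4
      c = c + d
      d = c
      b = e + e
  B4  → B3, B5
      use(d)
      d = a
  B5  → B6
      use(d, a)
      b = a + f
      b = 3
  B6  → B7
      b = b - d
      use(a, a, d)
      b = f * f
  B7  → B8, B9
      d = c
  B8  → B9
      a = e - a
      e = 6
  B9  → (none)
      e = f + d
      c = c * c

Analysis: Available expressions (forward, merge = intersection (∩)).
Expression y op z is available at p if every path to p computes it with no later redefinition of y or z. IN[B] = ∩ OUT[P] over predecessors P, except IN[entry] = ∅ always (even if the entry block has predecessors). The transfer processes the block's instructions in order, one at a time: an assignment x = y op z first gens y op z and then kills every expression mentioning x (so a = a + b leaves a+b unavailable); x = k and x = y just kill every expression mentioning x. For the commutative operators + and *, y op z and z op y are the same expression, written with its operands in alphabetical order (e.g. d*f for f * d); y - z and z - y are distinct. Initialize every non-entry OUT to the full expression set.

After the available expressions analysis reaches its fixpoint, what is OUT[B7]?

Per-block solution:
  B0:  IN={}  OUT={}
  B1:  IN={}  OUT={}
  B2:  IN={}  OUT={}
  B3:  IN={}  OUT={e+e}
  B4:  IN={e+e}  OUT={e+e}
  B5:  IN={e+e}  OUT={a+f, e+e}
  B6:  IN={a+f, e+e}  OUT={a+f, e+e, f*f}
  B7:  IN={a+f, e+e, f*f}  OUT={a+f, e+e, f*f}
  B8:  IN={a+f, e+e, f*f}  OUT={f*f}
  B9:  IN={f*f}  OUT={d+f, f*f}

Merge at B7: IN[B7] = OUT[B6] = {a+f, e+e, f*f}
Applying B7's transfer function to that IN value gives OUT[B7] (row B7 above).

Answer: {a+f, e+e, f*f}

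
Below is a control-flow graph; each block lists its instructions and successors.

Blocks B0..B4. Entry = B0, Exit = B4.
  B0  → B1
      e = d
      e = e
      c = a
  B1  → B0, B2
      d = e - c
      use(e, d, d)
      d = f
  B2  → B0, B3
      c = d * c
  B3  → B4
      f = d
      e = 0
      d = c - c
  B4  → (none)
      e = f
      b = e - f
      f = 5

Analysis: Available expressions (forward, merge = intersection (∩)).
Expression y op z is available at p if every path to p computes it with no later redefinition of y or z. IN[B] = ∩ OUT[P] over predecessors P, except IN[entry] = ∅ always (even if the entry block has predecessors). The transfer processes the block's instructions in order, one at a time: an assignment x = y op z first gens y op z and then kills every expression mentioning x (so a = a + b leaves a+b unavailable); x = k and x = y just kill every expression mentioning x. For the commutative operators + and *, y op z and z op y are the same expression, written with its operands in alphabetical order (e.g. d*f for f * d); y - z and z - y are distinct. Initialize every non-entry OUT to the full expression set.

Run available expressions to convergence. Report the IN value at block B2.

Answer: {e-c}

Trace:
Per-block solution:
  B0:  IN={}  OUT={}
  B1:  IN={}  OUT={e-c}
  B2:  IN={e-c}  OUT={}
  B3:  IN={}  OUT={c-c}
  B4:  IN={c-c}  OUT={c-c}

Merge at B2: IN[B2] = OUT[B1] = {e-c}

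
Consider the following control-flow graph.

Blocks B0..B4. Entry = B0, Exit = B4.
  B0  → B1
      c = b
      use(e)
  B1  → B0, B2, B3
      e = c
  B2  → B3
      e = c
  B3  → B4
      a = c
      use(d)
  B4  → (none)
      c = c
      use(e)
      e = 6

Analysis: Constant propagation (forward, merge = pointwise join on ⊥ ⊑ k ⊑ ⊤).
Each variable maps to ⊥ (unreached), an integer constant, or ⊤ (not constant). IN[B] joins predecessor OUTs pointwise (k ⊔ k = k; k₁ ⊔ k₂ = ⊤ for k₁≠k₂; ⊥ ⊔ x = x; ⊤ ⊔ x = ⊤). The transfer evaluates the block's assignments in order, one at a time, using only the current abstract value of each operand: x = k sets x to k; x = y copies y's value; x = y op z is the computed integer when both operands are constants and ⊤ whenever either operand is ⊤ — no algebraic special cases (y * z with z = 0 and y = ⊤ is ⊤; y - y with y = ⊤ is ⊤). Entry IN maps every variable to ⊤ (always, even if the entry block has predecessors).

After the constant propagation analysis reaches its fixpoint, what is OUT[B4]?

Answer: {a: ⊤, b: ⊤, c: ⊤, d: ⊤, e: 6, f: ⊤}

Trace:
Converged values:
  B0: | IN=(all ⊤) | OUT=(all ⊤)
  B1: | IN=(all ⊤) | OUT=(all ⊤)
  B2: | IN=(all ⊤) | OUT=(all ⊤)
  B3: | IN=(all ⊤) | OUT=(all ⊤)
  B4: | IN=(all ⊤) | OUT={e:6; rest ⊤}

Merge at B4: IN[B4] = OUT[B3] = {a: ⊤, b: ⊤, c: ⊤, d: ⊤, e: ⊤, f: ⊤}
Applying B4's transfer function to that IN value gives OUT[B4] (row B4 above).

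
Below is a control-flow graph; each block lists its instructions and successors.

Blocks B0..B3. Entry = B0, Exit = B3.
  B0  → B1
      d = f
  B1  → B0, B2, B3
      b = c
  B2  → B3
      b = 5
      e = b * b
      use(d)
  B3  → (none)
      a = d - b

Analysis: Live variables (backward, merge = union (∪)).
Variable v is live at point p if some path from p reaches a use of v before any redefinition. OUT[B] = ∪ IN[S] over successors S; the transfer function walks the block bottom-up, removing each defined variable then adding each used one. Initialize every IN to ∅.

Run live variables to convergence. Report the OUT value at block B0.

Answer: {c, d, f}

Working:
Fixpoint table:
  B0: | IN={c, f} | OUT={c, d, f}
  B1: | IN={c, d, f} | OUT={b, c, d, f}
  B2: | IN={d} | OUT={b, d}
  B3: | IN={b, d} | OUT={}

Merge at B0: OUT[B0] = IN[B1] = {c, d, f}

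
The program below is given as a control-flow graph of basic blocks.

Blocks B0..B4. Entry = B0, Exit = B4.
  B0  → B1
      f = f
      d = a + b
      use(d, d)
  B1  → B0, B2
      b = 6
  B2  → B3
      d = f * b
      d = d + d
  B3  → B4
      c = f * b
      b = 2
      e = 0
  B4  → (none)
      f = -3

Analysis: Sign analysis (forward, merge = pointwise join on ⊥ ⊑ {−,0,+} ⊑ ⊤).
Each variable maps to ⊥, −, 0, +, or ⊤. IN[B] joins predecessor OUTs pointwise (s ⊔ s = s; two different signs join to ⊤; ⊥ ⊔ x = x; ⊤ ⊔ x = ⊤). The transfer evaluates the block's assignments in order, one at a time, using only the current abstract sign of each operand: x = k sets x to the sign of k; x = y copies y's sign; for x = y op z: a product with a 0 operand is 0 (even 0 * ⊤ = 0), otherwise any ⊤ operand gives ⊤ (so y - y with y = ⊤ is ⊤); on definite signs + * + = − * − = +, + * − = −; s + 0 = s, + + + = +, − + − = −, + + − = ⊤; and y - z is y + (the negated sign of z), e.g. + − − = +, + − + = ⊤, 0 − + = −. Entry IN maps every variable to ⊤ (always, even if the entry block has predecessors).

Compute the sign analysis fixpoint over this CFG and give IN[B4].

Answer: {a: ⊤, b: +, c: ⊤, d: ⊤, e: 0, f: ⊤}

Trace:
Fixpoint table:
  B0:   IN=(all ⊤)   OUT=(all ⊤)
  B1:   IN=(all ⊤)   OUT={b:+; rest ⊤}
  B2:   IN={b:+; rest ⊤}   OUT={b:+; rest ⊤}
  B3:   IN={b:+; rest ⊤}   OUT={b:+, e:0; rest ⊤}
  B4:   IN={b:+, e:0; rest ⊤}   OUT={b:+, e:0, f:-; rest ⊤}

Merge at B4: IN[B4] = OUT[B3] = {a: ⊤, b: +, c: ⊤, d: ⊤, e: 0, f: ⊤}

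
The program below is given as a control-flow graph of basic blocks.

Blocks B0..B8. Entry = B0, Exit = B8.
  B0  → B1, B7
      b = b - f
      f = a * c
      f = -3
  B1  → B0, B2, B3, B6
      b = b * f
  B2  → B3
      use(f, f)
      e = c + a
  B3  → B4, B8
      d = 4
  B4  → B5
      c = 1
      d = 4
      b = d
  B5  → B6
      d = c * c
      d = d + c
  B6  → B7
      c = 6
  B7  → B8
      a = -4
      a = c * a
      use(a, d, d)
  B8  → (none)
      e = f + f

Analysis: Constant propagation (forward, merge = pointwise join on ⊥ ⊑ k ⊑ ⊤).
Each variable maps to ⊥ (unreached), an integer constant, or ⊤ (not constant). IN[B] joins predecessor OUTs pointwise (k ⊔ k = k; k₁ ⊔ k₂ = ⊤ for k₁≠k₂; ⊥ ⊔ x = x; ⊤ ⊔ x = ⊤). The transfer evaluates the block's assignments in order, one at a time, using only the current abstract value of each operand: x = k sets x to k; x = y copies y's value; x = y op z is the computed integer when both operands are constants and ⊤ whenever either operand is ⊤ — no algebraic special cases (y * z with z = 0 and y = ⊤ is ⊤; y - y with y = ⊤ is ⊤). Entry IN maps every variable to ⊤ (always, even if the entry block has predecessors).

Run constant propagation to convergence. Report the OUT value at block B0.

Answer: {a: ⊤, b: ⊤, c: ⊤, d: ⊤, e: ⊤, f: -3}

Trace:
Converged values:
  B0:  IN=(all ⊤)  OUT={f:-3; rest ⊤}
  B1:  IN={f:-3; rest ⊤}  OUT={f:-3; rest ⊤}
  B2:  IN={f:-3; rest ⊤}  OUT={f:-3; rest ⊤}
  B3:  IN={f:-3; rest ⊤}  OUT={d:4, f:-3; rest ⊤}
  B4:  IN={d:4, f:-3; rest ⊤}  OUT={b:4, c:1, d:4, f:-3; rest ⊤}
  B5:  IN={b:4, c:1, d:4, f:-3; rest ⊤}  OUT={b:4, c:1, d:2, f:-3; rest ⊤}
  B6:  IN={f:-3; rest ⊤}  OUT={c:6, f:-3; rest ⊤}
  B7:  IN={f:-3; rest ⊤}  OUT={f:-3; rest ⊤}
  B8:  IN={f:-3; rest ⊤}  OUT={e:-6, f:-3; rest ⊤}

Merge at B0 (entry node, so the boundary value (all ⊤) is joined with the incoming edge(s)): IN[B0] = (all ⊤) ⊔ OUT[B1] = {a: ⊤, b: ⊤, c: ⊤, d: ⊤, e: ⊤, f: ⊤}
Applying B0's transfer function to that IN value gives OUT[B0] (row B0 above).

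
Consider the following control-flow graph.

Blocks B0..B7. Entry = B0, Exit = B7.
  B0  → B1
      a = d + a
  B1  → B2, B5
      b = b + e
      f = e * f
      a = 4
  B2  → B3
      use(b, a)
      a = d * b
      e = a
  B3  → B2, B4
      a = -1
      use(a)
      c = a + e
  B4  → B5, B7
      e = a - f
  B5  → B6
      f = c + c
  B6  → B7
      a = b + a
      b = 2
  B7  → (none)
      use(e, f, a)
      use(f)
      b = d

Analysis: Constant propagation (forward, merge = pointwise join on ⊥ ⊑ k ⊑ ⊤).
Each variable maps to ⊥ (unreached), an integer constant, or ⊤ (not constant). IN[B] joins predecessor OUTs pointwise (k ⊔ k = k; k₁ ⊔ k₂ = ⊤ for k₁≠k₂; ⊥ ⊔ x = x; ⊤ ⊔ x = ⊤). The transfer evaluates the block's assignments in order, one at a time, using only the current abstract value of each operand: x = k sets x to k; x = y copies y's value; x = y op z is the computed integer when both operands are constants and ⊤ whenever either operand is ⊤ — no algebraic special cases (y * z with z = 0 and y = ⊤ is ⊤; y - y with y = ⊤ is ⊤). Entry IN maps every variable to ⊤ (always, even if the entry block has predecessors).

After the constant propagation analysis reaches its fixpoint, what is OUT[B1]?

Per-block solution:
  B0:   IN=(all ⊤)   OUT=(all ⊤)
  B1:   IN=(all ⊤)   OUT={a:4; rest ⊤}
  B2:   IN=(all ⊤)   OUT=(all ⊤)
  B3:   IN=(all ⊤)   OUT={a:-1; rest ⊤}
  B4:   IN={a:-1; rest ⊤}   OUT={a:-1; rest ⊤}
  B5:   IN=(all ⊤)   OUT=(all ⊤)
  B6:   IN=(all ⊤)   OUT={b:2; rest ⊤}
  B7:   IN=(all ⊤)   OUT=(all ⊤)

Merge at B1: IN[B1] = OUT[B0] = {a: ⊤, b: ⊤, c: ⊤, d: ⊤, e: ⊤, f: ⊤}
Applying B1's transfer function to that IN value gives OUT[B1] (row B1 above).

Answer: {a: 4, b: ⊤, c: ⊤, d: ⊤, e: ⊤, f: ⊤}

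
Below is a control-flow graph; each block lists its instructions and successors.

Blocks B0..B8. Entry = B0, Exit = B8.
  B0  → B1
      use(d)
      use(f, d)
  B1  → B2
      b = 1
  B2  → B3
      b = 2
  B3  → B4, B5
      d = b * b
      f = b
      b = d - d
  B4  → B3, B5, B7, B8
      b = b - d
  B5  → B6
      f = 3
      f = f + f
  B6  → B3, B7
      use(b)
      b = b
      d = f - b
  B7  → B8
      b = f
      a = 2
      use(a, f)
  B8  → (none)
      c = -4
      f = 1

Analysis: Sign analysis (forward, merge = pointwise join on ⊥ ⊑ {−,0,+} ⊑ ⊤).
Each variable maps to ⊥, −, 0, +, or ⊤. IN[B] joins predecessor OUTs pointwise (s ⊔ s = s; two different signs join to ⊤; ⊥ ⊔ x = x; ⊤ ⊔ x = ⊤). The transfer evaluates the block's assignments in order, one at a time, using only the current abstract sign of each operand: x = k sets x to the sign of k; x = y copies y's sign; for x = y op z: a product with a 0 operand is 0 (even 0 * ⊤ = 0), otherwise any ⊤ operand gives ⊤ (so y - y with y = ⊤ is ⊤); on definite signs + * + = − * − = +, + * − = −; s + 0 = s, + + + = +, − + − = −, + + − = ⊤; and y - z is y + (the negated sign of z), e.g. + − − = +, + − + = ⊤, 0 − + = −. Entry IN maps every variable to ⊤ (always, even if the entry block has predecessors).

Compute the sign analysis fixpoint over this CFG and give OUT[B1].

Converged values:
  B0:   IN=(all ⊤)   OUT=(all ⊤)
  B1:   IN=(all ⊤)   OUT={b:+; rest ⊤}
  B2:   IN={b:+; rest ⊤}   OUT={b:+; rest ⊤}
  B3:   IN=(all ⊤)   OUT=(all ⊤)
  B4:   IN=(all ⊤)   OUT=(all ⊤)
  B5:   IN=(all ⊤)   OUT={f:+; rest ⊤}
  B6:   IN={f:+; rest ⊤}   OUT={f:+; rest ⊤}
  B7:   IN=(all ⊤)   OUT={a:+; rest ⊤}
  B8:   IN=(all ⊤)   OUT={c:-, f:+; rest ⊤}

Merge at B1: IN[B1] = OUT[B0] = {a: ⊤, b: ⊤, c: ⊤, d: ⊤, e: ⊤, f: ⊤}
Applying B1's transfer function to that IN value gives OUT[B1] (row B1 above).

Answer: {a: ⊤, b: +, c: ⊤, d: ⊤, e: ⊤, f: ⊤}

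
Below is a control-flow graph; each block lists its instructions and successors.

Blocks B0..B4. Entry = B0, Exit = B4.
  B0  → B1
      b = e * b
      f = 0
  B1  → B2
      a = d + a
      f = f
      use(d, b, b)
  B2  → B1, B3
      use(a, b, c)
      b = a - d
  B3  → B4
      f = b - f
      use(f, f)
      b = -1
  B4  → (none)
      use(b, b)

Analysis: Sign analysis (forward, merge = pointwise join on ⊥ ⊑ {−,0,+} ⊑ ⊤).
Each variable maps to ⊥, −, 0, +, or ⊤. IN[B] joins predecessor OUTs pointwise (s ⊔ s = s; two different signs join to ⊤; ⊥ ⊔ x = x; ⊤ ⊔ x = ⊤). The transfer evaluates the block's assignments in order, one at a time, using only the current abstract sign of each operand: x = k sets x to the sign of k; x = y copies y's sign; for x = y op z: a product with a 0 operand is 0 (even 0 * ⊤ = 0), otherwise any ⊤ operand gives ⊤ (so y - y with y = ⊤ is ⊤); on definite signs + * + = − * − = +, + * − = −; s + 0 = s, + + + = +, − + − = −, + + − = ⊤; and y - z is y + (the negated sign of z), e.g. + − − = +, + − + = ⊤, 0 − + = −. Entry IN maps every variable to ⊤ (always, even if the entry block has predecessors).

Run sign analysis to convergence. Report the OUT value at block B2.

Answer: {a: ⊤, b: ⊤, c: ⊤, d: ⊤, e: ⊤, f: 0}

Derivation:
Fixpoint table:
  B0: | IN=(all ⊤) | OUT={f:0; rest ⊤}
  B1: | IN={f:0; rest ⊤} | OUT={f:0; rest ⊤}
  B2: | IN={f:0; rest ⊤} | OUT={f:0; rest ⊤}
  B3: | IN={f:0; rest ⊤} | OUT={b:-; rest ⊤}
  B4: | IN={b:-; rest ⊤} | OUT={b:-; rest ⊤}

Merge at B2: IN[B2] = OUT[B1] = {a: ⊤, b: ⊤, c: ⊤, d: ⊤, e: ⊤, f: 0}
Applying B2's transfer function to that IN value gives OUT[B2] (row B2 above).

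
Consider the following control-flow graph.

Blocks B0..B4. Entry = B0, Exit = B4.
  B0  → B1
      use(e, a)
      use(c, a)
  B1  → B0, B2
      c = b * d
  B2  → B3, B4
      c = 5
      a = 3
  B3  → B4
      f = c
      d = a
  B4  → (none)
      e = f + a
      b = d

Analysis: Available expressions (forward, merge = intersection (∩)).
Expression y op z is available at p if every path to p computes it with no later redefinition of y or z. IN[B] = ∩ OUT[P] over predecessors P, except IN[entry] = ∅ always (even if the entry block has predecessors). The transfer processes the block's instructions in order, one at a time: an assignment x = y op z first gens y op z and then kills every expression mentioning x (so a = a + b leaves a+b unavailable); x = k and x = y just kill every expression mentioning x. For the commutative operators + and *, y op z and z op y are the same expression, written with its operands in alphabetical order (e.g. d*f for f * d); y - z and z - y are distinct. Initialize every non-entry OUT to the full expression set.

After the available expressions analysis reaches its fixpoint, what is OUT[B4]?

Per-block solution:
  B0: | IN={} | OUT={}
  B1: | IN={} | OUT={b*d}
  B2: | IN={b*d} | OUT={b*d}
  B3: | IN={b*d} | OUT={}
  B4: | IN={} | OUT={a+f}

Merge at B4: IN[B4] = OUT[B2] ∩ OUT[B3] = {}
Applying B4's transfer function to that IN value gives OUT[B4] (row B4 above).

Answer: {a+f}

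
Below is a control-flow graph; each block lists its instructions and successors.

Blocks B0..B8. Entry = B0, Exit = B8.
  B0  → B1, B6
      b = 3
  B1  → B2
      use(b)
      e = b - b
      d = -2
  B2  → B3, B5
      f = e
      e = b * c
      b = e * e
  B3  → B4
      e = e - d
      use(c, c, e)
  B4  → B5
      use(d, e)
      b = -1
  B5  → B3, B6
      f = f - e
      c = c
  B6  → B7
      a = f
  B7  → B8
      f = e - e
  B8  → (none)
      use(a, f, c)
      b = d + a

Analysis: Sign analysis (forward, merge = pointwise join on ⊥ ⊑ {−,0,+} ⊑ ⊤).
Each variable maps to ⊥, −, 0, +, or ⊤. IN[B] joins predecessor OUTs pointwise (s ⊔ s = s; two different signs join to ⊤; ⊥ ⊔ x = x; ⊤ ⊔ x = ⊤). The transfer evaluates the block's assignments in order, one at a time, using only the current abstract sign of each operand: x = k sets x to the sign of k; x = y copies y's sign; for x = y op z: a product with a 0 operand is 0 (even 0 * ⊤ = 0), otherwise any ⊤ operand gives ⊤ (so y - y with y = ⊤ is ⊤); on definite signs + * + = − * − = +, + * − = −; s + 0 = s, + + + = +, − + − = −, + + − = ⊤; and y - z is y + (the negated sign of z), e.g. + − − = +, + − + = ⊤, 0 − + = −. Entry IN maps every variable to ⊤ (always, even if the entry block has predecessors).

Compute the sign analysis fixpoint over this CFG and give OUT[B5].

Answer: {a: ⊤, b: ⊤, c: ⊤, d: -, e: ⊤, f: ⊤}

Derivation:
Per-block solution:
  B0: | IN=(all ⊤) | OUT={b:+; rest ⊤}
  B1: | IN={b:+; rest ⊤} | OUT={b:+, d:-; rest ⊤}
  B2: | IN={b:+, d:-; rest ⊤} | OUT={d:-; rest ⊤}
  B3: | IN={d:-; rest ⊤} | OUT={d:-; rest ⊤}
  B4: | IN={d:-; rest ⊤} | OUT={b:-, d:-; rest ⊤}
  B5: | IN={d:-; rest ⊤} | OUT={d:-; rest ⊤}
  B6: | IN=(all ⊤) | OUT=(all ⊤)
  B7: | IN=(all ⊤) | OUT=(all ⊤)
  B8: | IN=(all ⊤) | OUT=(all ⊤)

Merge at B5: IN[B5] = OUT[B2] ⊔ OUT[B4] = {a: ⊤, b: ⊤, c: ⊤, d: -, e: ⊤, f: ⊤}
Applying B5's transfer function to that IN value gives OUT[B5] (row B5 above).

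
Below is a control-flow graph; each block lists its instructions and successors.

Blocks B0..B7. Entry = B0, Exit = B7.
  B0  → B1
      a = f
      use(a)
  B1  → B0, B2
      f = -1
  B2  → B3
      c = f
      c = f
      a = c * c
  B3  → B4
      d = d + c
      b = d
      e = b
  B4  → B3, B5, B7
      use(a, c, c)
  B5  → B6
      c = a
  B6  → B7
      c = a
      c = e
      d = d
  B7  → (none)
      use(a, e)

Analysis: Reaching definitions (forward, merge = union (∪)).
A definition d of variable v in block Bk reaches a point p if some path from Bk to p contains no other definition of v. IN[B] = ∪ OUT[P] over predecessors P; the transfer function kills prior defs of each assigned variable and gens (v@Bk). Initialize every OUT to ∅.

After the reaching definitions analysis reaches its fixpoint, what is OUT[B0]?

Fixpoint table:
  B0:  IN={a@B0, f@B1}  OUT={a@B0, f@B1}
  B1:  IN={a@B0, f@B1}  OUT={a@B0, f@B1}
  B2:  IN={a@B0, f@B1}  OUT={a@B2, c@B2, f@B1}
  B3:  IN={a@B2, b@B3, c@B2, d@B3, e@B3, f@B1}  OUT={a@B2, b@B3, c@B2, d@B3, e@B3, f@B1}
  B4:  IN={a@B2, b@B3, c@B2, d@B3, e@B3, f@B1}  OUT={a@B2, b@B3, c@B2, d@B3, e@B3, f@B1}
  B5:  IN={a@B2, b@B3, c@B2, d@B3, e@B3, f@B1}  OUT={a@B2, b@B3, c@B5, d@B3, e@B3, f@B1}
  B6:  IN={a@B2, b@B3, c@B5, d@B3, e@B3, f@B1}  OUT={a@B2, b@B3, c@B6, d@B6, e@B3, f@B1}
  B7:  IN={a@B2, b@B3, c@B2, c@B6, d@B3, d@B6, e@B3, f@B1}  OUT={a@B2, b@B3, c@B2, c@B6, d@B3, d@B6, e@B3, f@B1}

Merge at B0 (entry node, so the boundary value {} is joined with the incoming edge(s)): IN[B0] = {} ⊔ OUT[B1] = {a@B0, f@B1}
Applying B0's transfer function to that IN value gives OUT[B0] (row B0 above).

Answer: {a@B0, f@B1}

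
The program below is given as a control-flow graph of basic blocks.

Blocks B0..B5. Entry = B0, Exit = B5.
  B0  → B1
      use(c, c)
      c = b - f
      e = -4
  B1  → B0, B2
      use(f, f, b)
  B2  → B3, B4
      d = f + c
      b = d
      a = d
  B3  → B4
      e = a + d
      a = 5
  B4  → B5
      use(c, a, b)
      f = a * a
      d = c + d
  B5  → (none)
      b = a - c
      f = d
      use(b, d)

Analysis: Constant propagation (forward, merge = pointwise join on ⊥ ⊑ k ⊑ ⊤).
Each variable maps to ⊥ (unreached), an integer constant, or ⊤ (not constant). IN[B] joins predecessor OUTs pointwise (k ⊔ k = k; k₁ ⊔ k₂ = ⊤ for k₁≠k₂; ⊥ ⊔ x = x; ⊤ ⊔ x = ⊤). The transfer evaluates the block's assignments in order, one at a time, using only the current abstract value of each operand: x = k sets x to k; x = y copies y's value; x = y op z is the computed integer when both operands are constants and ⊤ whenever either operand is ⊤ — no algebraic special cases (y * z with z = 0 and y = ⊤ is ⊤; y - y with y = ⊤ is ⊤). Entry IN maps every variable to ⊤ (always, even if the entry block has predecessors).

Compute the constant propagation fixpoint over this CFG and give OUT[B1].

Per-block solution:
  B0:  IN=(all ⊤)  OUT={e:-4; rest ⊤}
  B1:  IN={e:-4; rest ⊤}  OUT={e:-4; rest ⊤}
  B2:  IN={e:-4; rest ⊤}  OUT={e:-4; rest ⊤}
  B3:  IN={e:-4; rest ⊤}  OUT={a:5; rest ⊤}
  B4:  IN=(all ⊤)  OUT=(all ⊤)
  B5:  IN=(all ⊤)  OUT=(all ⊤)

Merge at B1: IN[B1] = OUT[B0] = {a: ⊤, b: ⊤, c: ⊤, d: ⊤, e: -4, f: ⊤}
Applying B1's transfer function to that IN value gives OUT[B1] (row B1 above).

Answer: {a: ⊤, b: ⊤, c: ⊤, d: ⊤, e: -4, f: ⊤}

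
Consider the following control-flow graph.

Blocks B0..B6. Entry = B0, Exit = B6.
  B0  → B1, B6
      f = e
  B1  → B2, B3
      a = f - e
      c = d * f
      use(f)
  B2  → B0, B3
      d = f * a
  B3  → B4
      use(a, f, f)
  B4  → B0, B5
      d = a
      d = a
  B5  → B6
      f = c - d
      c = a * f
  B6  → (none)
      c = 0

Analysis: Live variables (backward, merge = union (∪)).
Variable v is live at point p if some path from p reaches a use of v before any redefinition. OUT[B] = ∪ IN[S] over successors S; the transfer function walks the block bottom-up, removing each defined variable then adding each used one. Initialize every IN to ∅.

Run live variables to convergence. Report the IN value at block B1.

Answer: {d, e, f}

Working:
Fixpoint table:
  B0:  IN={d, e}  OUT={d, e, f}
  B1:  IN={d, e, f}  OUT={a, c, e, f}
  B2:  IN={a, c, e, f}  OUT={a, c, d, e, f}
  B3:  IN={a, c, e, f}  OUT={a, c, e}
  B4:  IN={a, c, e}  OUT={a, c, d, e}
  B5:  IN={a, c, d}  OUT={}
  B6:  IN={}  OUT={}

Merge at B1: OUT[B1] = IN[B2] ⊔ IN[B3] = {a, c, e, f}
Applying B1's transfer function to that OUT value gives IN[B1] (row B1 above).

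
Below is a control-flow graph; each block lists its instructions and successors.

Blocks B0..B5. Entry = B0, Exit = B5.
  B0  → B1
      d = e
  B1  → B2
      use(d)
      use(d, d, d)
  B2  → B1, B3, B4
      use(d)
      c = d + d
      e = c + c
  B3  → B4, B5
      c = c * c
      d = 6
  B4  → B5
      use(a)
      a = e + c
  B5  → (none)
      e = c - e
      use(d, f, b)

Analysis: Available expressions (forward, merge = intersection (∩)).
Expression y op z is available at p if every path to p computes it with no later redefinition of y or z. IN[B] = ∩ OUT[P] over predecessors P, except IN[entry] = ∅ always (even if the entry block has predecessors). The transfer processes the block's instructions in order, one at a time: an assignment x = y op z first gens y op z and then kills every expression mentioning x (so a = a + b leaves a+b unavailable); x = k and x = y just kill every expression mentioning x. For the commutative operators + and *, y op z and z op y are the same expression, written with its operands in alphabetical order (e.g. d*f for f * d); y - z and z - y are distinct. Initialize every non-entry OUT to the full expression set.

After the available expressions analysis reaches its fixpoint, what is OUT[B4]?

Per-block solution:
  B0: | IN={} | OUT={}
  B1: | IN={} | OUT={}
  B2: | IN={} | OUT={c+c, d+d}
  B3: | IN={c+c, d+d} | OUT={}
  B4: | IN={} | OUT={c+e}
  B5: | IN={} | OUT={}

Merge at B4: IN[B4] = OUT[B2] ∩ OUT[B3] = {}
Applying B4's transfer function to that IN value gives OUT[B4] (row B4 above).

Answer: {c+e}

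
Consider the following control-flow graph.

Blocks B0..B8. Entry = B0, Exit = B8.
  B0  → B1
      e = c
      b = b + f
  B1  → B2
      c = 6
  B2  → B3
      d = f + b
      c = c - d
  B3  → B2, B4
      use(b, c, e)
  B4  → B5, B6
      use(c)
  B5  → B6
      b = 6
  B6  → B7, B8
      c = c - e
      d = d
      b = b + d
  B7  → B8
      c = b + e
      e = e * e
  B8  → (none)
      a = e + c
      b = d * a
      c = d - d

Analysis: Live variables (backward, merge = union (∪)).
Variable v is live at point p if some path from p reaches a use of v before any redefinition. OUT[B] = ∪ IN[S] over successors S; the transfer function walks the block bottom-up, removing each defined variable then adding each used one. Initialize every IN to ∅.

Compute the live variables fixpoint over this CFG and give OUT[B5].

Answer: {b, c, d, e}

Derivation:
Fixpoint table:
  B0: | IN={b, c, f} | OUT={b, e, f}
  B1: | IN={b, e, f} | OUT={b, c, e, f}
  B2: | IN={b, c, e, f} | OUT={b, c, d, e, f}
  B3: | IN={b, c, d, e, f} | OUT={b, c, d, e, f}
  B4: | IN={b, c, d, e} | OUT={b, c, d, e}
  B5: | IN={c, d, e} | OUT={b, c, d, e}
  B6: | IN={b, c, d, e} | OUT={b, c, d, e}
  B7: | IN={b, d, e} | OUT={c, d, e}
  B8: | IN={c, d, e} | OUT={}

Merge at B5: OUT[B5] = IN[B6] = {b, c, d, e}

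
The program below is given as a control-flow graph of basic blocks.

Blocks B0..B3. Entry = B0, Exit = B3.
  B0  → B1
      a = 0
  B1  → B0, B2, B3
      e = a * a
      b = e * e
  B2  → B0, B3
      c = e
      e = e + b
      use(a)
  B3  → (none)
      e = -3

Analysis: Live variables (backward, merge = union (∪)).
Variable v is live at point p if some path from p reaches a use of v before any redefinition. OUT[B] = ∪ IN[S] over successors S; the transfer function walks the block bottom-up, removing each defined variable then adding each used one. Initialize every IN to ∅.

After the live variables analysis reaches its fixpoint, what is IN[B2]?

Converged values:
  B0:  IN={}  OUT={a}
  B1:  IN={a}  OUT={a, b, e}
  B2:  IN={a, b, e}  OUT={}
  B3:  IN={}  OUT={}

Merge at B2: OUT[B2] = IN[B0] ⊔ IN[B3] = {}
Applying B2's transfer function to that OUT value gives IN[B2] (row B2 above).

Answer: {a, b, e}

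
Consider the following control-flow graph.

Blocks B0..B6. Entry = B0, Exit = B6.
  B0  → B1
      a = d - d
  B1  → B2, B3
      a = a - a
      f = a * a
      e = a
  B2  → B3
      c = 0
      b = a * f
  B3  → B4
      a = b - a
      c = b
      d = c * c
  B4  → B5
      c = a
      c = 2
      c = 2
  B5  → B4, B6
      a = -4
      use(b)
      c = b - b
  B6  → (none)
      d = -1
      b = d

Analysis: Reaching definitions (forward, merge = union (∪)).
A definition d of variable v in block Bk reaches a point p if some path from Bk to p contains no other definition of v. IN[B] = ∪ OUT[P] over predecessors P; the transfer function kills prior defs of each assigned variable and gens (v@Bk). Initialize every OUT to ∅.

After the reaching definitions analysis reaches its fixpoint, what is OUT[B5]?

Answer: {a@B5, b@B2, c@B5, d@B3, e@B1, f@B1}

Working:
Per-block solution:
  B0:  IN={}  OUT={a@B0}
  B1:  IN={a@B0}  OUT={a@B1, e@B1, f@B1}
  B2:  IN={a@B1, e@B1, f@B1}  OUT={a@B1, b@B2, c@B2, e@B1, f@B1}
  B3:  IN={a@B1, b@B2, c@B2, e@B1, f@B1}  OUT={a@B3, b@B2, c@B3, d@B3, e@B1, f@B1}
  B4:  IN={a@B3, a@B5, b@B2, c@B3, c@B5, d@B3, e@B1, f@B1}  OUT={a@B3, a@B5, b@B2, c@B4, d@B3, e@B1, f@B1}
  B5:  IN={a@B3, a@B5, b@B2, c@B4, d@B3, e@B1, f@B1}  OUT={a@B5, b@B2, c@B5, d@B3, e@B1, f@B1}
  B6:  IN={a@B5, b@B2, c@B5, d@B3, e@B1, f@B1}  OUT={a@B5, b@B6, c@B5, d@B6, e@B1, f@B1}

Merge at B5: IN[B5] = OUT[B4] = {a@B3, a@B5, b@B2, c@B4, d@B3, e@B1, f@B1}
Applying B5's transfer function to that IN value gives OUT[B5] (row B5 above).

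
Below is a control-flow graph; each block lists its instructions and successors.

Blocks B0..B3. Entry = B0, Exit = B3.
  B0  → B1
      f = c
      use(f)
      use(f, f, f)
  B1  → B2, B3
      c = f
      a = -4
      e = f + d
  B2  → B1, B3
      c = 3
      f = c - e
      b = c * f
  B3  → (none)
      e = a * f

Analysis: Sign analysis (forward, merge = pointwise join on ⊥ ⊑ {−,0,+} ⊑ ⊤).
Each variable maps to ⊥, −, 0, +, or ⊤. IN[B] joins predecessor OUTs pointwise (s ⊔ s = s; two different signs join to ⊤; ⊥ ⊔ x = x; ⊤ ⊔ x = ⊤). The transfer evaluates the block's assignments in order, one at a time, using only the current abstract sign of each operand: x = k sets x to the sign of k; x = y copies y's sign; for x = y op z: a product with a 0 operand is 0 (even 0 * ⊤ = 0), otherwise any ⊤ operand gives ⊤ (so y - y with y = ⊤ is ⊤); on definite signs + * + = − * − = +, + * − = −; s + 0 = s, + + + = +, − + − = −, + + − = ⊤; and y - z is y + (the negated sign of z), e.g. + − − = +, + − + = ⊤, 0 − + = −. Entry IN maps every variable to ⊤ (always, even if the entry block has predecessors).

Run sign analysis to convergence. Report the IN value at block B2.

Answer: {a: -, b: ⊤, c: ⊤, d: ⊤, e: ⊤, f: ⊤}

Derivation:
Converged values:
  B0:  IN=(all ⊤)  OUT=(all ⊤)
  B1:  IN=(all ⊤)  OUT={a:-; rest ⊤}
  B2:  IN={a:-; rest ⊤}  OUT={a:-, c:+; rest ⊤}
  B3:  IN={a:-; rest ⊤}  OUT={a:-; rest ⊤}

Merge at B2: IN[B2] = OUT[B1] = {a: -, b: ⊤, c: ⊤, d: ⊤, e: ⊤, f: ⊤}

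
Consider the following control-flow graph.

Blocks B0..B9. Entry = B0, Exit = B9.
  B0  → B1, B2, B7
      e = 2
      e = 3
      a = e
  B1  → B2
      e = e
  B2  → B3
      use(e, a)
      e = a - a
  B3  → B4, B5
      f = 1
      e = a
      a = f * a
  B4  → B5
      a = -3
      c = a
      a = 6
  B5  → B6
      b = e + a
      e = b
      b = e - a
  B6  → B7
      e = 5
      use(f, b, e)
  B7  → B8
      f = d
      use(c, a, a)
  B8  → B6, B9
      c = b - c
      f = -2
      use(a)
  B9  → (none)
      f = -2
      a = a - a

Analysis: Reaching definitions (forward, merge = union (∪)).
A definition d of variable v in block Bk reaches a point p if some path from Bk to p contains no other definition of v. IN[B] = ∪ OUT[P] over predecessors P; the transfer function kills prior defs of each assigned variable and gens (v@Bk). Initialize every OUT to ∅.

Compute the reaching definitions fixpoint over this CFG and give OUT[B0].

Converged values:
  B0:   IN={}   OUT={a@B0, e@B0}
  B1:   IN={a@B0, e@B0}   OUT={a@B0, e@B1}
  B2:   IN={a@B0, e@B0, e@B1}   OUT={a@B0, e@B2}
  B3:   IN={a@B0, e@B2}   OUT={a@B3, e@B3, f@B3}
  B4:   IN={a@B3, e@B3, f@B3}   OUT={a@B4, c@B4, e@B3, f@B3}
  B5:   IN={a@B3, a@B4, c@B4, e@B3, f@B3}   OUT={a@B3, a@B4, b@B5, c@B4, e@B5, f@B3}
  B6:   IN={a@B0, a@B3, a@B4, b@B5, c@B4, c@B8, e@B0, e@B5, e@B6, f@B3, f@B8}   OUT={a@B0, a@B3, a@B4, b@B5, c@B4, c@B8, e@B6, f@B3, f@B8}
  B7:   IN={a@B0, a@B3, a@B4, b@B5, c@B4, c@B8, e@B0, e@B6, f@B3, f@B8}   OUT={a@B0, a@B3, a@B4, b@B5, c@B4, c@B8, e@B0, e@B6, f@B7}
  B8:   IN={a@B0, a@B3, a@B4, b@B5, c@B4, c@B8, e@B0, e@B6, f@B7}   OUT={a@B0, a@B3, a@B4, b@B5, c@B8, e@B0, e@B6, f@B8}
  B9:   IN={a@B0, a@B3, a@B4, b@B5, c@B8, e@B0, e@B6, f@B8}   OUT={a@B9, b@B5, c@B8, e@B0, e@B6, f@B9}

B0 is the boundary node: IN[B0] = {}
Applying B0's transfer function to that IN value gives OUT[B0] (row B0 above).

Answer: {a@B0, e@B0}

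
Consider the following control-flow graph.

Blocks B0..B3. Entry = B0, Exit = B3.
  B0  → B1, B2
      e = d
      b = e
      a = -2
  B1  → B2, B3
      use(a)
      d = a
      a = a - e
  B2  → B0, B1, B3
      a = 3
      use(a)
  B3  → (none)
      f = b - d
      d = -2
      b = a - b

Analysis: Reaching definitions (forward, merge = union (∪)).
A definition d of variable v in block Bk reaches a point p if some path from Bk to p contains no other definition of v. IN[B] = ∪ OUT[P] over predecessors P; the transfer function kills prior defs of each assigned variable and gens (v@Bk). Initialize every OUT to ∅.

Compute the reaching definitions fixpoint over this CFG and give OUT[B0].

Answer: {a@B0, b@B0, d@B1, e@B0}

Derivation:
Per-block solution:
  B0:  IN={a@B2, b@B0, d@B1, e@B0}  OUT={a@B0, b@B0, d@B1, e@B0}
  B1:  IN={a@B0, a@B2, b@B0, d@B1, e@B0}  OUT={a@B1, b@B0, d@B1, e@B0}
  B2:  IN={a@B0, a@B1, b@B0, d@B1, e@B0}  OUT={a@B2, b@B0, d@B1, e@B0}
  B3:  IN={a@B1, a@B2, b@B0, d@B1, e@B0}  OUT={a@B1, a@B2, b@B3, d@B3, e@B0, f@B3}

Merge at B0 (entry node, so the boundary value {} is joined with the incoming edge(s)): IN[B0] = {} ⊔ OUT[B2] = {a@B2, b@B0, d@B1, e@B0}
Applying B0's transfer function to that IN value gives OUT[B0] (row B0 above).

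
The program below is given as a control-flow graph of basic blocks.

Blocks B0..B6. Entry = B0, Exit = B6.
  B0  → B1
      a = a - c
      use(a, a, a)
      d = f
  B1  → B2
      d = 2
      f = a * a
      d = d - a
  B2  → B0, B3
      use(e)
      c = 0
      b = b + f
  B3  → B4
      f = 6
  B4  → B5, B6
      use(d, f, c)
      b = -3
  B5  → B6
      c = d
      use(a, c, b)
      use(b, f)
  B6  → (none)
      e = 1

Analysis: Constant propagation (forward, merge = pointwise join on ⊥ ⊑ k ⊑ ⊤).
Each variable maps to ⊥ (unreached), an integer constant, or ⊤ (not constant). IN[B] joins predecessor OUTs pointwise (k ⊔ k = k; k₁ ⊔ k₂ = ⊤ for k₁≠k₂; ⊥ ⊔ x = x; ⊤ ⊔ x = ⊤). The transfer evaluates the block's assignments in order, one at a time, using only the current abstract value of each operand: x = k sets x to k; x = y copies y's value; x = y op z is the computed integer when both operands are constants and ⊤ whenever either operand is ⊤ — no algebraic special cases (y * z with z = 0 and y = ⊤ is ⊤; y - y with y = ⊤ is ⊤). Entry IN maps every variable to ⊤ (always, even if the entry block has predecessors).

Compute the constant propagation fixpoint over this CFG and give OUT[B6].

Answer: {a: ⊤, b: -3, c: ⊤, d: ⊤, e: 1, f: 6}

Trace:
Converged values:
  B0:   IN=(all ⊤)   OUT=(all ⊤)
  B1:   IN=(all ⊤)   OUT=(all ⊤)
  B2:   IN=(all ⊤)   OUT={c:0; rest ⊤}
  B3:   IN={c:0; rest ⊤}   OUT={c:0, f:6; rest ⊤}
  B4:   IN={c:0, f:6; rest ⊤}   OUT={b:-3, c:0, f:6; rest ⊤}
  B5:   IN={b:-3, c:0, f:6; rest ⊤}   OUT={b:-3, f:6; rest ⊤}
  B6:   IN={b:-3, f:6; rest ⊤}   OUT={b:-3, e:1, f:6; rest ⊤}

Merge at B6: IN[B6] = OUT[B4] ⊔ OUT[B5] = {a: ⊤, b: -3, c: ⊤, d: ⊤, e: ⊤, f: 6}
Applying B6's transfer function to that IN value gives OUT[B6] (row B6 above).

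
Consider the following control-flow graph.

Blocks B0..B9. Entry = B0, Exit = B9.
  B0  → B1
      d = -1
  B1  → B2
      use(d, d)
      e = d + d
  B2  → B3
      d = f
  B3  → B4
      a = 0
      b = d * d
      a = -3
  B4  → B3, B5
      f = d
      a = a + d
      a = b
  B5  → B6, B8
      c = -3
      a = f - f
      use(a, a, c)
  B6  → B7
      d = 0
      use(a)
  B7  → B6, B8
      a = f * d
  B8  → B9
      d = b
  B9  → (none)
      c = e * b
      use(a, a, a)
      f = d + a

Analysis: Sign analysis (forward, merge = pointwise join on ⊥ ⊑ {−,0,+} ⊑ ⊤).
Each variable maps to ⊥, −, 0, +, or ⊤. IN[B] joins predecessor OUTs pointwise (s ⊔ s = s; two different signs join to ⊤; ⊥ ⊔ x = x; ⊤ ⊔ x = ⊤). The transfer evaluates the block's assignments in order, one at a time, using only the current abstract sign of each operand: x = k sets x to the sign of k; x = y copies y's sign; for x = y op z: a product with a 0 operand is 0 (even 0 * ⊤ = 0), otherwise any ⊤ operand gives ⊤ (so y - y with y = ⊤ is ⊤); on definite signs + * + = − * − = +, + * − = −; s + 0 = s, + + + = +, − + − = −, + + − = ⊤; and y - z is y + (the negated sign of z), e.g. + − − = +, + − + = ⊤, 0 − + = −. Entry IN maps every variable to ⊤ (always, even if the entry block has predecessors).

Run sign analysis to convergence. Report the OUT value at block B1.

Answer: {a: ⊤, b: ⊤, c: ⊤, d: -, e: -, f: ⊤}

Derivation:
Converged values:
  B0:  IN=(all ⊤)  OUT={d:-; rest ⊤}
  B1:  IN={d:-; rest ⊤}  OUT={d:-, e:-; rest ⊤}
  B2:  IN={d:-, e:-; rest ⊤}  OUT={e:-; rest ⊤}
  B3:  IN={e:-; rest ⊤}  OUT={a:-, e:-; rest ⊤}
  B4:  IN={a:-, e:-; rest ⊤}  OUT={e:-; rest ⊤}
  B5:  IN={e:-; rest ⊤}  OUT={c:-, e:-; rest ⊤}
  B6:  IN={c:-, e:-; rest ⊤}  OUT={c:-, d:0, e:-; rest ⊤}
  B7:  IN={c:-, d:0, e:-; rest ⊤}  OUT={a:0, c:-, d:0, e:-; rest ⊤}
  B8:  IN={c:-, e:-; rest ⊤}  OUT={c:-, e:-; rest ⊤}
  B9:  IN={c:-, e:-; rest ⊤}  OUT={e:-; rest ⊤}

Merge at B1: IN[B1] = OUT[B0] = {a: ⊤, b: ⊤, c: ⊤, d: -, e: ⊤, f: ⊤}
Applying B1's transfer function to that IN value gives OUT[B1] (row B1 above).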